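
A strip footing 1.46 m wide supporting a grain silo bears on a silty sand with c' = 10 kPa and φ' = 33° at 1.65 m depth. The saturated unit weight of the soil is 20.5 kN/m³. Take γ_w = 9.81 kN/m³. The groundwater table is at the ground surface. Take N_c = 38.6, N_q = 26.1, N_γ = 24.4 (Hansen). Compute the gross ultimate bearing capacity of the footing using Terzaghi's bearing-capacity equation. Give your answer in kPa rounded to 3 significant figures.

q_ult ≈ 1040 kPa

γ' = 20.5 − 9.81 = 10.69 kN/m³ (submerged throughout). q = 10.69 × 1.65 = 17.638 kPa; the same γ' applies in the ½γBN_γ term.
c·N_c = 10 × 38.6 = 386 kPa
q·N_q = 17.638 × 26.1 = 460.36 kPa
0.5·γ·B·N_γ = 0.5 × 10.69 × 1.46 × 24.4 = 190.41 kPa
q_ult = 386 + 460.36 + 190.41 = 1036.8 kPa.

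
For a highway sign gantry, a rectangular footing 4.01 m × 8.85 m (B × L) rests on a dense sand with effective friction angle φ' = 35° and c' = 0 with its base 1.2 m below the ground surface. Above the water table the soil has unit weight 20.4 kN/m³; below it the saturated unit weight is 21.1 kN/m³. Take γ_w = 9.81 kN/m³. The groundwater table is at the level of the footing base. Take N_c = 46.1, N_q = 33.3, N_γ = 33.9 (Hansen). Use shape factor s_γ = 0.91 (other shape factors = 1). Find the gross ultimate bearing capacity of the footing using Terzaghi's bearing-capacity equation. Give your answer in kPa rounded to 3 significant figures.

Effective surcharge at the founding depth q = γ·D_f = 20.4 × 1.2 = 24.48 kPa.
The water table coincides with the base, so in the self-weight term γ → γ' = 11.29 kN/m³.
q_ult = q·N_q + 0.5·γ·B·N_γ·s_γ
     = 24.48 × 33.3 + 0.5 × 11.29 × 4.01 × 33.9 × 0.91
     = 815.18 + 698.31 = 1513.5 kPa.

q_ult ≈ 1510 kPa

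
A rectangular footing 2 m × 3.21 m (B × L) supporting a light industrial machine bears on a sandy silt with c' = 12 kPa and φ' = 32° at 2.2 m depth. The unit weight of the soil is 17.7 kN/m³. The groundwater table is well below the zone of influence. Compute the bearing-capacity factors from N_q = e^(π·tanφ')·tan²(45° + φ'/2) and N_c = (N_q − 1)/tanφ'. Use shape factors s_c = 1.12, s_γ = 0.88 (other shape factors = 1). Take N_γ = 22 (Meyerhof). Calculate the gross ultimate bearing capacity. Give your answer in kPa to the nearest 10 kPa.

q_ult ≈ 1720 kPa

tan32° = 0.6249, so N_q = e^(π×0.6249)·tan²(61°) = 7.121 × 3.255 = 23.18.
N_c = (23.18 − 1)/tan32° = 35.49.
Effective surcharge at the founding depth q = γ·D_f = 17.7 × 2.2 = 38.94 kPa.
q_ult = c·N_c·s_c + q·N_q + 0.5·γ·B·N_γ·s_γ
     = 12 × 35.49 × 1.12 + 38.94 × 23.177 + 0.5 × 17.7 × 2 × 22 × 0.88
     = 476.99 + 902.5 + 342.67 = 1722.2 kPa.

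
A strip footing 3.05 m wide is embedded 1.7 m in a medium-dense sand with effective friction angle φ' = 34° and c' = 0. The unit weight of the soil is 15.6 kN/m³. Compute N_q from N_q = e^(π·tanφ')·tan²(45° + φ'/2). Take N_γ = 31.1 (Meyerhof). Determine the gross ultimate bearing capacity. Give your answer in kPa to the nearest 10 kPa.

q_ult ≈ 1520 kPa

tan34° = 0.6745, so N_q = e^(π×0.6745)·tan²(62°) = 8.323 × 3.537 = 29.44.
Overburden at base level: q = 15.6 × 1.7 = 26.52 kPa.
Surcharge term q·N_q = 26.52 × 29.44 = 780.74 kPa; self-weight term 0.5·γ·B·N_γ = 0.5 × 15.6 × 3.05 × 31.1 = 739.87 kPa.
q_ult = 780.74 + 739.87 = 1520.6 kPa.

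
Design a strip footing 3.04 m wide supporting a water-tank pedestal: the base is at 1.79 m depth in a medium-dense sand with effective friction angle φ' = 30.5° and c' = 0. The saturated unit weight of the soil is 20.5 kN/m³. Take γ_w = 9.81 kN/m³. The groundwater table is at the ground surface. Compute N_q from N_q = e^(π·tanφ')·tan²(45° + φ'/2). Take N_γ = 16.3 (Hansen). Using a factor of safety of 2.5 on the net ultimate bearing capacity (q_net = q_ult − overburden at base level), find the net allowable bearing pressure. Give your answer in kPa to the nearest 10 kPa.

N_q = e^(π·tan30.5°)·tan²(60.25°) = 19.48.
With the water table at the surface the whole profile is submerged: γ' = 20.5 − 9.81 = 10.69 kN/m³, so q = γ'·D_f = 19.135 kPa; the same γ' applies in the ½γBN_γ term.
q_ult = q·N_q + 0.5·γ·B·N_γ
     = 19.135 × 19.479 + 0.5 × 10.69 × 3.04 × 16.3
     = 372.74 + 264.86 = 637.6 kPa.
q_net = 637.6 − 19.135 = 618.46 kPa.
q_all(net) = 618.46 / 2.5 = 247.38 kPa.

q_all(net) ≈ 250 kPa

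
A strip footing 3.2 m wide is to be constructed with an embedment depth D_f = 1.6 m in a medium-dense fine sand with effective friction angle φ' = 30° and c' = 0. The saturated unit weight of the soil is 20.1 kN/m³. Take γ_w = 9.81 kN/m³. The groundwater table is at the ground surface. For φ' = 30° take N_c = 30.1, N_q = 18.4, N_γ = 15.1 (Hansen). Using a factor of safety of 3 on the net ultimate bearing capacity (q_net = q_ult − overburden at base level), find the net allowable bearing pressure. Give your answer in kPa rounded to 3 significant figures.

q_all(net) ≈ 178 kPa

γ' = 20.1 − 9.81 = 10.29 kN/m³ (submerged throughout). q = 10.29 × 1.6 = 16.464 kPa; the same γ' applies in the ½γBN_γ term.
q·N_q = 16.464 × 18.4 = 302.94 kPa
0.5·γ·B·N_γ = 0.5 × 10.29 × 3.2 × 15.1 = 248.61 kPa
q_ult = 302.94 + 248.61 = 551.54 kPa.
q_net = 551.54 − 16.464 = 535.08 kPa.
q_all(net) = 535.08 / 3 = 178.36 kPa.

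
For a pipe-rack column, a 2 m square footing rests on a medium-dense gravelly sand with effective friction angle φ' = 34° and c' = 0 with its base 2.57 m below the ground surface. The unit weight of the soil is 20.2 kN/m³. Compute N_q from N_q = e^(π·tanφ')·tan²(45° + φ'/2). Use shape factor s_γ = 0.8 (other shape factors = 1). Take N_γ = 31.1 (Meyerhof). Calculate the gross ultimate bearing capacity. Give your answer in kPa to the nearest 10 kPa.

q_ult ≈ 2030 kPa

tan34° = 0.6745, so N_q = e^(π×0.6745)·tan²(62°) = 8.323 × 3.537 = 29.44.
Effective surcharge at the founding depth q = γ·D_f = 20.2 × 2.57 = 51.914 kPa.
q_ult = q·N_q + 0.5·γ·B·N_γ·s_γ
     = 51.914 × 29.44 + 0.5 × 20.2 × 2 × 31.1 × 0.8
     = 1528.3 + 502.58 = 2030.9 kPa.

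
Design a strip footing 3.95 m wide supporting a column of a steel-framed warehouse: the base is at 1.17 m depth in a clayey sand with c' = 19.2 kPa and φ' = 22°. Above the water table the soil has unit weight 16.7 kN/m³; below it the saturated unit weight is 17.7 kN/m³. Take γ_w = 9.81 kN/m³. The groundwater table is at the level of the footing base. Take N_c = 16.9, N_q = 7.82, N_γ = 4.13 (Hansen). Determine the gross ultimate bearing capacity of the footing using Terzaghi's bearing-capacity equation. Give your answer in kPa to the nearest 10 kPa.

Effective surcharge at the founding depth q = γ·D_f = 16.7 × 1.17 = 19.539 kPa.
The water table coincides with the base, so in the self-weight term γ → γ' = 7.89 kN/m³.
q_ult = c·N_c + q·N_q + 0.5·γ·B·N_γ
     = 19.2 × 16.9 + 19.539 × 7.82 + 0.5 × 7.89 × 3.95 × 4.13
     = 324.48 + 152.79 + 64.357 = 541.63 kPa.

q_ult ≈ 540 kPa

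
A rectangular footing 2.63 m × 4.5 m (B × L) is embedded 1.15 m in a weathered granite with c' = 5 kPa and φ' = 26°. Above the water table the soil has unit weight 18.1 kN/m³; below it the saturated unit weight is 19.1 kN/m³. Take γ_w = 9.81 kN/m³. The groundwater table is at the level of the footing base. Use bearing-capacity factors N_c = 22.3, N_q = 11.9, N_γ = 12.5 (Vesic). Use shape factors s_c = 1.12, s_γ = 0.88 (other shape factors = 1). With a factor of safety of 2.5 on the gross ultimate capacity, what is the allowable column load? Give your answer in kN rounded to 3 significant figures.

P_all ≈ 2400 kN

Effective surcharge at the founding depth q = γ·D_f = 18.1 × 1.15 = 20.815 kPa.
The water table coincides with the base, so in the self-weight term γ → γ' = 9.29 kN/m³.
q_ult = c·N_c·s_c + q·N_q + 0.5·γ·B·N_γ·s_γ
     = 5 × 22.3 × 1.12 + 20.815 × 11.9 + 0.5 × 9.29 × 2.63 × 12.5 × 0.88
     = 124.88 + 247.7 + 134.38 = 506.96 kPa.
Gross allowable pressure q_all = 506.96 / 2.5 = 202.78 kPa.
Footing area = 11.835 m², so allowable column load = 202.78 × 11.835 = 2399.9 kN.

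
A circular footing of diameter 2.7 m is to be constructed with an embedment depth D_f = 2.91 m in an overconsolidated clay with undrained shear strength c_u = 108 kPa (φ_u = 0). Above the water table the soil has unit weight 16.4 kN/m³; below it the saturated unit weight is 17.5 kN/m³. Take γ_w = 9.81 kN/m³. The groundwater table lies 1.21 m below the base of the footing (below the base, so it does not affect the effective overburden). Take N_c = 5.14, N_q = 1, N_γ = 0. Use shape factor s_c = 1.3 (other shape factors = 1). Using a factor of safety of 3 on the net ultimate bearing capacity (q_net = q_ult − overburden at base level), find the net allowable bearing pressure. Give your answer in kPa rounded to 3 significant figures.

q_all(net) ≈ 241 kPa

q = γ·D_f = 16.4 × 2.91 = 47.724 kPa.
c·N_c·s_c = 108 × 5.14 × 1.3 = 721.66 kPa
q·N_q = 47.724 × 1 = 47.724 kPa
q_ult = 721.66 + 47.724 = 769.38 kPa.
q_net = 769.38 − 47.724 = 721.66 kPa.
q_all(net) = 721.66 / 3 = 240.55 kPa.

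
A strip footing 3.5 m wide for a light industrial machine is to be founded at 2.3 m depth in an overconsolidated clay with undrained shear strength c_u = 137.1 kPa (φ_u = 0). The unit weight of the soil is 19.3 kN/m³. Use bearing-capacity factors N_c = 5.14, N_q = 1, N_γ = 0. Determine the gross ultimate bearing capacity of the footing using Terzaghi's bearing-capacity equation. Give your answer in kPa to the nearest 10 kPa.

q_ult ≈ 750 kPa

Effective surcharge at the founding depth q = γ·D_f = 19.3 × 2.3 = 44.39 kPa.
q_ult = c·N_c + q·N_q
     = 137.1 × 5.14 + 44.39 × 1
     = 704.69 + 44.39 = 749.08 kPa.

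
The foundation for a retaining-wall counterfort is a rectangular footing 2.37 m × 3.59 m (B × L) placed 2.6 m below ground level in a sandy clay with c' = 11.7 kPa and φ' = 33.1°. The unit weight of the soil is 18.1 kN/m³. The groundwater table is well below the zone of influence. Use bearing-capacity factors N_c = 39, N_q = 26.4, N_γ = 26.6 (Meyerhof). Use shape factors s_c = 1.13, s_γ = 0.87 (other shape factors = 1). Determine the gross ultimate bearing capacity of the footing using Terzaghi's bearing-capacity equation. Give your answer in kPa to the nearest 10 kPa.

q_ult ≈ 2250 kPa

Overburden at base level: q = 18.1 × 2.6 = 47.06 kPa.
Cohesion term c·N_c·s_c = 11.7 × 39 × 1.13 = 515.62 kPa; surcharge term q·N_q = 47.06 × 26.4 = 1242.4 kPa; self-weight term 0.5·γ·B·N_γ·s_γ = 0.5 × 18.1 × 2.37 × 26.6 × 0.87 = 496.36 kPa.
q_ult = 515.62 + 1242.4 + 496.36 = 2254.4 kPa.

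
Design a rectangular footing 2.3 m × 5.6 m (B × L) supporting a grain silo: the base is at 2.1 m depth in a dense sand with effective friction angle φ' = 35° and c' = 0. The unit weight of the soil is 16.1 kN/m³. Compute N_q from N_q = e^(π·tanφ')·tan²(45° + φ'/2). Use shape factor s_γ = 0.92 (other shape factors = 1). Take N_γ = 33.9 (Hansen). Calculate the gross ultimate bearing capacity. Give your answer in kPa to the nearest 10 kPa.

tan35° = 0.7002, so N_q = e^(π×0.7002)·tan²(62.5°) = 9.023 × 3.69 = 33.3.
q = γ·D_f = 16.1 × 2.1 = 33.81 kPa.
q·N_q = 33.81 × 33.296 = 1125.7 kPa
0.5·γ·B·N_γ·s_γ = 0.5 × 16.1 × 2.3 × 33.9 × 0.92 = 577.45 kPa
q_ult = 1125.7 + 577.45 = 1703.2 kPa.

q_ult ≈ 1700 kPa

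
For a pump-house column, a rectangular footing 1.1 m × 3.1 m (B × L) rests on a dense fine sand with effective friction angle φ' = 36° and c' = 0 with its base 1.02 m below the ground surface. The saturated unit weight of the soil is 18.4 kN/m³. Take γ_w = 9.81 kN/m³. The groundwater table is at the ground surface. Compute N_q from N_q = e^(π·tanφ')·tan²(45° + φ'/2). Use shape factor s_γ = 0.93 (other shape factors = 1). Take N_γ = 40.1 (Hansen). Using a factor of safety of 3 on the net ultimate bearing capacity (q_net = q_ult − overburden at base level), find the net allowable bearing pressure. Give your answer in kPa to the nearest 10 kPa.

N_q = e^(π·tan36°)·tan²(63°) = 37.75.
With the water table at the surface the whole profile is submerged: γ' = 18.4 − 9.81 = 8.59 kN/m³, so q = γ'·D_f = 8.7618 kPa; the same γ' applies in the ½γBN_γ term.
q_ult = q·N_q + 0.5·γ·B·N_γ·s_γ
     = 8.7618 × 37.752 + 0.5 × 8.59 × 1.1 × 40.1 × 0.93
     = 330.78 + 176.19 = 506.97 kPa.
q_net = 506.97 − 8.7618 = 498.21 kPa.
q_all(net) = 498.21 / 3 = 166.07 kPa.

q_all(net) ≈ 170 kPa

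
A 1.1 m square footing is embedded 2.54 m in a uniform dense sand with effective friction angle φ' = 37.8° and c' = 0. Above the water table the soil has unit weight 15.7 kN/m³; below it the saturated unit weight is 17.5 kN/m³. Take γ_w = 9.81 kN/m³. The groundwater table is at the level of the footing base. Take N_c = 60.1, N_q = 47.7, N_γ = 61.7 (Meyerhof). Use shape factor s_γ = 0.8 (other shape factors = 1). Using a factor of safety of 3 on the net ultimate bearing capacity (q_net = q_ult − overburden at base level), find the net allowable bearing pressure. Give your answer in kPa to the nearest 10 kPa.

Overburden at base level: q = 15.7 × 2.54 = 39.878 kPa.
Below the base the soil is submerged, so the ½γBN_γ term uses γ' = 17.5 − 9.81 = 7.69 kN/m³.
Surcharge term q·N_q = 39.878 × 47.7 = 1902.2 kPa; self-weight term 0.5·γ·B·N_γ·s_γ = 0.5 × 7.69 × 1.1 × 61.7 × 0.8 = 208.77 kPa.
q_ult = 1902.2 + 208.77 = 2110.9 kPa.
q_net = 2110.9 − 39.878 = 2071.1 kPa.
q_all(net) = 2071.1 / 3 = 690.36 kPa.

q_all(net) ≈ 690 kPa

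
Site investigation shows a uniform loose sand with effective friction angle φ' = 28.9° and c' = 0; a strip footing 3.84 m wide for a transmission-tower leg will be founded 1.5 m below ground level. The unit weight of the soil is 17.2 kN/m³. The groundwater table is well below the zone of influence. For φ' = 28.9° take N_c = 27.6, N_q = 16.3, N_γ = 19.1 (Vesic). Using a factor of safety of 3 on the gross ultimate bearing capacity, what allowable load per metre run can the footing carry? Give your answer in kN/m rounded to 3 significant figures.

≈ 1350 kN/m

Effective surcharge at the founding depth q = γ·D_f = 17.2 × 1.5 = 25.8 kPa.
q_ult = q·N_q + 0.5·γ·B·N_γ
     = 25.8 × 16.3 + 0.5 × 17.2 × 3.84 × 19.1
     = 420.54 + 630.76 = 1051.3 kPa.
Gross allowable pressure q_all = 1051.3 / 3 = 350.43 kPa.
Allowable wall load = q_all × B = 350.43 × 3.84 = 1345.7 kN per metre run.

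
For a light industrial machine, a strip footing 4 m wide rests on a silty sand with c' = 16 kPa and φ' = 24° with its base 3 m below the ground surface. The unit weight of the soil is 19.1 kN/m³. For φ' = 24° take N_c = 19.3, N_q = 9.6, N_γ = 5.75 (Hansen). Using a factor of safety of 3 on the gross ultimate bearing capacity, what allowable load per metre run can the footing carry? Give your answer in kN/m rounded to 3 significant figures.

≈ 1440 kN/m

q = γ·D_f = 19.1 × 3 = 57.3 kPa.
c·N_c = 16 × 19.3 = 308.8 kPa
q·N_q = 57.3 × 9.6 = 550.08 kPa
0.5·γ·B·N_γ = 0.5 × 19.1 × 4 × 5.75 = 219.65 kPa
q_ult = 308.8 + 550.08 + 219.65 = 1078.5 kPa.
Gross allowable pressure q_all = 1078.5 / 3 = 359.51 kPa.
Allowable wall load = q_all × B = 359.51 × 4 = 1438 kN per metre run.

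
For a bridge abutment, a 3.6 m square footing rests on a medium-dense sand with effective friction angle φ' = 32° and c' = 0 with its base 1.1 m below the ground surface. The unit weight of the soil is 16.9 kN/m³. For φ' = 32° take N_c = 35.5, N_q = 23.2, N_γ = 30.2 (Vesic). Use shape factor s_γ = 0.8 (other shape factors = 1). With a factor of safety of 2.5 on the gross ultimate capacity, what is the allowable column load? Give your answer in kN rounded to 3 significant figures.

q = γ·D_f = 16.9 × 1.1 = 18.59 kPa.
q·N_q = 18.59 × 23.2 = 431.29 kPa
0.5·γ·B·N_γ·s_γ = 0.5 × 16.9 × 3.6 × 30.2 × 0.8 = 734.95 kPa
q_ult = 431.29 + 734.95 = 1166.2 kPa.
Gross allowable pressure q_all = 1166.2 / 2.5 = 466.49 kPa.
Footing area = 12.96 m², so allowable column load = 466.49 × 12.96 = 6045.8 kN.

P_all ≈ 6050 kN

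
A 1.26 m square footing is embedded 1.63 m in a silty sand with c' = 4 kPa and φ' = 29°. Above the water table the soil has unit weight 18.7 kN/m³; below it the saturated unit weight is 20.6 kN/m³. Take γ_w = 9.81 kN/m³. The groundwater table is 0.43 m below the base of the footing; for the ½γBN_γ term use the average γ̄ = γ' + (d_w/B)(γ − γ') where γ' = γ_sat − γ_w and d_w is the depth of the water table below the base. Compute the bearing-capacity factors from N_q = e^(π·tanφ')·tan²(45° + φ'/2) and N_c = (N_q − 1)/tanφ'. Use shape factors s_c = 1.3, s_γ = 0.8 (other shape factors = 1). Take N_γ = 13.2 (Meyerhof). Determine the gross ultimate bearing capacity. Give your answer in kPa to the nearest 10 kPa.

q_ult ≈ 740 kPa

tan29° = 0.5543, so N_q = e^(π×0.5543)·tan²(59.5°) = 5.705 × 2.882 = 16.44.
N_c = (16.44 − 1)/tan29° = 27.86.
q = γ·D_f = 18.7 × 1.63 = 30.481 kPa.
γ' = 10.79 kN/m³; averaging over the depth B below the base, γ̄ = γ' + (d_w/B)(γ − γ') = 13.489 kN/m³.
c·N_c·s_c = 4 × 27.86 × 1.3 = 144.87 kPa
q·N_q = 30.481 × 16.443 = 501.21 kPa
0.5·γ·B·N_γ·s_γ = 0.5 × 13.489 × 1.26 × 13.2 × 0.8 = 89.743 kPa
q_ult = 144.87 + 501.21 + 89.743 = 735.83 kPa.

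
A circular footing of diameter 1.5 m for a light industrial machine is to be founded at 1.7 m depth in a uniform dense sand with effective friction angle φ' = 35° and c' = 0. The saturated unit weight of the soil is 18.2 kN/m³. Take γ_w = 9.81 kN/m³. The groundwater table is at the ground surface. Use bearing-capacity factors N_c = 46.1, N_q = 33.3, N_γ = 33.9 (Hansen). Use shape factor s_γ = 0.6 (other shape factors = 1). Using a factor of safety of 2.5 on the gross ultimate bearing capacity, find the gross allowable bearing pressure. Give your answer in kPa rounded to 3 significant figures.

q_all ≈ 241 kPa

γ' = 18.2 − 9.81 = 8.39 kN/m³ (submerged throughout). q = 8.39 × 1.7 = 14.263 kPa; the same γ' applies in the ½γBN_γ term.
q·N_q = 14.263 × 33.3 = 474.96 kPa
0.5·γ·B·N_γ·s_γ = 0.5 × 8.39 × 1.5 × 33.9 × 0.6 = 127.99 kPa
q_ult = 474.96 + 127.99 = 602.95 kPa.
q_all = 602.95 / 2.5 = 241.18 kPa.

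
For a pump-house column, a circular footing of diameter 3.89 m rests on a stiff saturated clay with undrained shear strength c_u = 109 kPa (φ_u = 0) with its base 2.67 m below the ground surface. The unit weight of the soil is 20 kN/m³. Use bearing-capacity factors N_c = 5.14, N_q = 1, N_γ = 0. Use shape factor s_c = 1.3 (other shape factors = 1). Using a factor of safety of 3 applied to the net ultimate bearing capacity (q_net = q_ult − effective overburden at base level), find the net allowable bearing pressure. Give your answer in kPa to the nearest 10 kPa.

Effective surcharge at the founding depth q = γ·D_f = 20 × 2.67 = 53.4 kPa.
q_ult = c·N_c·s_c + q·N_q
     = 109 × 5.14 × 1.3 + 53.4 × 1
     = 728.34 + 53.4 = 781.74 kPa.
Net ultimate: q_net = 781.74 − 53.4 = 728.34 kPa.
q_all(net) = 728.34 / 3 = 242.78 kPa.

q_all(net) ≈ 240 kPa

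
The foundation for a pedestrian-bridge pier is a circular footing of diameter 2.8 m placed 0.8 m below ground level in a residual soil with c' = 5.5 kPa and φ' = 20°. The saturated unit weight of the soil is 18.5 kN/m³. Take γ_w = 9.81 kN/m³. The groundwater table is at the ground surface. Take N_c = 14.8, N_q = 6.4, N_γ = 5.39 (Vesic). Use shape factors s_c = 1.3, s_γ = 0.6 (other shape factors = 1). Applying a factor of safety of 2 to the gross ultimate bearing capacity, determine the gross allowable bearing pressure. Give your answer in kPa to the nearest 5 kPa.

q_all ≈ 95 kPa

γ' = 18.5 − 9.81 = 8.69 kN/m³ (submerged throughout). q = 8.69 × 0.8 = 6.952 kPa; the same γ' applies in the ½γBN_γ term.
c·N_c·s_c = 5.5 × 14.8 × 1.3 = 105.82 kPa
q·N_q = 6.952 × 6.4 = 44.493 kPa
0.5·γ·B·N_γ·s_γ = 0.5 × 8.69 × 2.8 × 5.39 × 0.6 = 39.345 kPa
q_ult = 105.82 + 44.493 + 39.345 = 189.66 kPa.
q_all = q_ult / FS = 189.66 / 2 = 94.829 kPa.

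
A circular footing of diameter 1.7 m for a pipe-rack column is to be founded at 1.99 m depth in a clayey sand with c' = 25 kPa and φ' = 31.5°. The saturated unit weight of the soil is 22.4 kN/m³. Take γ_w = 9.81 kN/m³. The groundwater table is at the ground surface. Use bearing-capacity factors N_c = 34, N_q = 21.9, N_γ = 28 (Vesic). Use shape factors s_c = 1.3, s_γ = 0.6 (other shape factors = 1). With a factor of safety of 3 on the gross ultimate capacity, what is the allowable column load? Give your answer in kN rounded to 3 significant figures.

With the water table at the surface the whole profile is submerged: γ' = 22.4 − 9.81 = 12.59 kN/m³, so q = γ'·D_f = 25.054 kPa; the same γ' applies in the ½γBN_γ term.
q_ult = c·N_c·s_c + q·N_q + 0.5·γ·B·N_γ·s_γ
     = 25 × 34 × 1.3 + 25.054 × 21.9 + 0.5 × 12.59 × 1.7 × 28 × 0.6
     = 1105 + 548.68 + 179.79 = 1833.5 kPa.
Gross allowable pressure q_all = 1833.5 / 3 = 611.16 kPa.
Footing area = 2.2698 m², so allowable column load = 611.16 × 2.2698 = 1387.2 kN.

P_all ≈ 1390 kN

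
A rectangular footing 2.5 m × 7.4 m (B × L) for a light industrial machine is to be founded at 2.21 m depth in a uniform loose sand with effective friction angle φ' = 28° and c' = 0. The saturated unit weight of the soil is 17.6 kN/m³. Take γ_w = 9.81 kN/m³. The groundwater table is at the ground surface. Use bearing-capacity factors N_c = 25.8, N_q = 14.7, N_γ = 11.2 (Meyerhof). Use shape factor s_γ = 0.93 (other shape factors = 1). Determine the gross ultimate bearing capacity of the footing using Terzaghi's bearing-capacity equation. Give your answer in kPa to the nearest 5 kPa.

q_ult ≈ 355 kPa

Water table at ground surface, so effective unit weight γ' = 17.6 − 9.81 = 7.79 kN/m³ is used throughout; overburden q = 7.79 × 2.21 = 17.216 kPa; the same γ' applies in the ½γBN_γ term.
Surcharge term q·N_q = 17.216 × 14.7 = 253.07 kPa; self-weight term 0.5·γ·B·N_γ·s_γ = 0.5 × 7.79 × 2.5 × 11.2 × 0.93 = 101.43 kPa.
q_ult = 253.07 + 101.43 = 354.5 kPa.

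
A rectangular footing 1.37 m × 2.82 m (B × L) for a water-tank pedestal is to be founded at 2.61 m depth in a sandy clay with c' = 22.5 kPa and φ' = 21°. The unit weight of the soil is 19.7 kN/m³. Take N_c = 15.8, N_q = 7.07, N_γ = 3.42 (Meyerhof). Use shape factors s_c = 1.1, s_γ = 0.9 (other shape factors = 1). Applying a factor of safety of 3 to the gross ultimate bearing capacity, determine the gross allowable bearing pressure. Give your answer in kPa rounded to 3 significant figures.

q_all ≈ 265 kPa

q = γ·D_f = 19.7 × 2.61 = 51.417 kPa.
c·N_c·s_c = 22.5 × 15.8 × 1.1 = 391.05 kPa
q·N_q = 51.417 × 7.07 = 363.52 kPa
0.5·γ·B·N_γ·s_γ = 0.5 × 19.7 × 1.37 × 3.42 × 0.9 = 41.536 kPa
q_ult = 391.05 + 363.52 + 41.536 = 796.1 kPa.
q_all = q_ult / FS = 796.1 / 3 = 265.37 kPa.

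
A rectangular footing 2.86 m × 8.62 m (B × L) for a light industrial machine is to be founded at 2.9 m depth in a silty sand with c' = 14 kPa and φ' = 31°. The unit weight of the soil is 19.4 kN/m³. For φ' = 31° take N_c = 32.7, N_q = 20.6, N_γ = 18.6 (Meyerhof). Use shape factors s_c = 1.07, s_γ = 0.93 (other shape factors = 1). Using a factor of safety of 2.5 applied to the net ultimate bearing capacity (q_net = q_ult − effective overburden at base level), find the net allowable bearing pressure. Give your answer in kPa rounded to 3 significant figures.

q_all(net) ≈ 829 kPa

q = γ·D_f = 19.4 × 2.9 = 56.26 kPa.
c·N_c·s_c = 14 × 32.7 × 1.07 = 489.85 kPa
q·N_q = 56.26 × 20.6 = 1159 kPa
0.5·γ·B·N_γ·s_γ = 0.5 × 19.4 × 2.86 × 18.6 × 0.93 = 479.88 kPa
q_ult = 489.85 + 1159 + 479.88 = 2128.7 kPa.
Net ultimate: q_net = 2128.7 − 56.26 = 2072.4 kPa.
q_all(net) = 2072.4 / 2.5 = 828.97 kPa.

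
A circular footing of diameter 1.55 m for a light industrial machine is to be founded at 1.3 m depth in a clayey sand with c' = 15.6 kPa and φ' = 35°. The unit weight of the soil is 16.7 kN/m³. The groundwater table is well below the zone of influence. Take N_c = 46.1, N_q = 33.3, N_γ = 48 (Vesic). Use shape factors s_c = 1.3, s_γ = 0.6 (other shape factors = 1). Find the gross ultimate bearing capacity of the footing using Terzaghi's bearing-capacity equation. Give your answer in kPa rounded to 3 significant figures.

Overburden at base level: q = 16.7 × 1.3 = 21.71 kPa.
Cohesion term c·N_c·s_c = 15.6 × 46.1 × 1.3 = 934.91 kPa; surcharge term q·N_q = 21.71 × 33.3 = 722.94 kPa; self-weight term 0.5·γ·B·N_γ·s_γ = 0.5 × 16.7 × 1.55 × 48 × 0.6 = 372.74 kPa.
q_ult = 934.91 + 722.94 + 372.74 = 2030.6 kPa.

q_ult ≈ 2030 kPa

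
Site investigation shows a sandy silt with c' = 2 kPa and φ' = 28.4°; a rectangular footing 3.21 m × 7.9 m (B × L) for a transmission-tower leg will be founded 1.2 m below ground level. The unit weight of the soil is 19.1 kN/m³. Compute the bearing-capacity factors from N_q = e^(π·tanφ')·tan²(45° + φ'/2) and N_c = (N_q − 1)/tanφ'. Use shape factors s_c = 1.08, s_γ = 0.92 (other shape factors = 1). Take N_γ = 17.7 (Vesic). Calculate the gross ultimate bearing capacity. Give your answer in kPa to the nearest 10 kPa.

tan28.4° = 0.5407, so N_q = e^(π×0.5407)·tan²(59.2°) = 5.467 × 2.814 = 15.38.
N_c = (15.38 − 1)/tan28.4° = 26.6.
Overburden at base level: q = 19.1 × 1.2 = 22.92 kPa.
Cohesion term c·N_c·s_c = 2 × 26.601 × 1.08 = 57.459 kPa; surcharge term q·N_q = 22.92 × 15.383 = 352.58 kPa; self-weight term 0.5·γ·B·N_γ·s_γ = 0.5 × 19.1 × 3.21 × 17.7 × 0.92 = 499.19 kPa.
q_ult = 57.459 + 352.58 + 499.19 = 909.24 kPa.

q_ult ≈ 910 kPa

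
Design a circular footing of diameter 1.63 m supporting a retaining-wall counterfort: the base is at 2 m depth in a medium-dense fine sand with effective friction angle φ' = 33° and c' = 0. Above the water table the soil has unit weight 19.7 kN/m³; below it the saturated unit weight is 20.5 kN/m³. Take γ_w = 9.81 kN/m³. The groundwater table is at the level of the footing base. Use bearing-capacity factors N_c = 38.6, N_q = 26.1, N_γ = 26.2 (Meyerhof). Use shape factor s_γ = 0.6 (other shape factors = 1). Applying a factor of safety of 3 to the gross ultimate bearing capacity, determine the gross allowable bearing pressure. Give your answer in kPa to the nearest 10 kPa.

Overburden at base level: q = 19.7 × 2 = 39.4 kPa.
Below the base the soil is submerged, so the ½γBN_γ term uses γ' = 20.5 − 9.81 = 10.69 kN/m³.
Surcharge term q·N_q = 39.4 × 26.1 = 1028.3 kPa; self-weight term 0.5·γ·B·N_γ·s_γ = 0.5 × 10.69 × 1.63 × 26.2 × 0.6 = 136.96 kPa.
q_ult = 1028.3 + 136.96 = 1165.3 kPa.
q_all = q_ult / FS = 1165.3 / 3 = 388.43 kPa.

q_all ≈ 390 kPa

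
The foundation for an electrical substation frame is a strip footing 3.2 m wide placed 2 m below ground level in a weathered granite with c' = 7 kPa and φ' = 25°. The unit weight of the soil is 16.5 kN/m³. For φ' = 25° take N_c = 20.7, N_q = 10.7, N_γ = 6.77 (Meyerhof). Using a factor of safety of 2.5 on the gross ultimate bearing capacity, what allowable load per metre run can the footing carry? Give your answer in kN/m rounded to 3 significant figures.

q = γ·D_f = 16.5 × 2 = 33 kPa.
c·N_c = 7 × 20.7 = 144.9 kPa
q·N_q = 33 × 10.7 = 353.1 kPa
0.5·γ·B·N_γ = 0.5 × 16.5 × 3.2 × 6.77 = 178.73 kPa
q_ult = 144.9 + 353.1 + 178.73 = 676.73 kPa.
Gross allowable pressure q_all = 676.73 / 2.5 = 270.69 kPa.
Allowable wall load = q_all × B = 270.69 × 3.2 = 866.21 kN per metre run.

≈ 866 kN/m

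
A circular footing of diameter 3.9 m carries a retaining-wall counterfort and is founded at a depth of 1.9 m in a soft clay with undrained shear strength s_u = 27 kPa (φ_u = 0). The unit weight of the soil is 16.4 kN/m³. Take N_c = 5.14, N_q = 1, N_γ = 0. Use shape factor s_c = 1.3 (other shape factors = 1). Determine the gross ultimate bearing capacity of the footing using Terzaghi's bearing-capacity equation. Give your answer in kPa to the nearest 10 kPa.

q = γ·D_f = 16.4 × 1.9 = 31.16 kPa.
c·N_c·s_c = 27 × 5.14 × 1.3 = 180.41 kPa
q·N_q = 31.16 × 1 = 31.16 kPa
q_ult = 180.41 + 31.16 = 211.57 kPa.

q_ult ≈ 210 kPa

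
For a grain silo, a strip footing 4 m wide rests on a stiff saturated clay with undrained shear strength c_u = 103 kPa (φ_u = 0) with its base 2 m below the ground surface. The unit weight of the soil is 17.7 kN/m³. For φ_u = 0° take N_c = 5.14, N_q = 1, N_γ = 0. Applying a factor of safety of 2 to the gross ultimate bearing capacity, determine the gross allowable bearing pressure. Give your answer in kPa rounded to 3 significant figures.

Overburden at base level: q = 17.7 × 2 = 35.4 kPa.
Cohesion term c·N_c = 103 × 5.14 = 529.42 kPa; surcharge term q·N_q = 35.4 × 1 = 35.4 kPa.
q_ult = 529.42 + 35.4 = 564.82 kPa.
q_all = q_ult / FS = 564.82 / 2 = 282.41 kPa.

q_all ≈ 282 kPa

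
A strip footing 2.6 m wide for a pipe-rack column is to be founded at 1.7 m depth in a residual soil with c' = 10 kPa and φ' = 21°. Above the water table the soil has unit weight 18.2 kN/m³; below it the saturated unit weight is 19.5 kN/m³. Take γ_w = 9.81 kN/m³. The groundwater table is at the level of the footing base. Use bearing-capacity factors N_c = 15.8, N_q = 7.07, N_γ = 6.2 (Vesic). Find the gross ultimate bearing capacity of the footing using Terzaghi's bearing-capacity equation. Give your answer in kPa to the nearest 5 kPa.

q_ult ≈ 455 kPa

Overburden at base level: q = 18.2 × 1.7 = 30.94 kPa.
Below the base the soil is submerged, so the ½γBN_γ term uses γ' = 19.5 − 9.81 = 9.69 kN/m³.
Cohesion term c·N_c = 10 × 15.8 = 158 kPa; surcharge term q·N_q = 30.94 × 7.07 = 218.75 kPa; self-weight term 0.5·γ·B·N_γ = 0.5 × 9.69 × 2.6 × 6.2 = 78.101 kPa.
q_ult = 158 + 218.75 + 78.101 = 454.85 kPa.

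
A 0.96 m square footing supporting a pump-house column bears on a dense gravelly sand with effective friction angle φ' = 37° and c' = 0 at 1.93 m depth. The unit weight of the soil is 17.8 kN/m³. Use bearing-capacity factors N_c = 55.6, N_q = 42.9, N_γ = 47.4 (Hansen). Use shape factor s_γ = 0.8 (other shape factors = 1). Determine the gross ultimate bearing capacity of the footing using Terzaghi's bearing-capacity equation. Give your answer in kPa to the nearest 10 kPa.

Effective surcharge at the founding depth q = γ·D_f = 17.8 × 1.93 = 34.354 kPa.
q_ult = q·N_q + 0.5·γ·B·N_γ·s_γ
     = 34.354 × 42.9 + 0.5 × 17.8 × 0.96 × 47.4 × 0.8
     = 1473.8 + 323.99 = 1797.8 kPa.

q_ult ≈ 1800 kPa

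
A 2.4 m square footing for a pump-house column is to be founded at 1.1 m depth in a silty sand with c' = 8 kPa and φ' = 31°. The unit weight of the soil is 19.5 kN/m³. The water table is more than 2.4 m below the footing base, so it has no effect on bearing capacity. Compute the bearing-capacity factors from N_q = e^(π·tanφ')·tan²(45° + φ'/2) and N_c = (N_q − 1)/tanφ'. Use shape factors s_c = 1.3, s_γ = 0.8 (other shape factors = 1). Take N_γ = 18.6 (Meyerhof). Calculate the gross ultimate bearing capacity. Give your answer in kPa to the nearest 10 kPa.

tan31° = 0.6009, so N_q = e^(π×0.6009)·tan²(60.5°) = 6.604 × 3.124 = 20.63.
N_c = (20.63 − 1)/tan31° = 32.67.
Overburden at base level: q = 19.5 × 1.1 = 21.45 kPa.
Cohesion term c·N_c·s_c = 8 × 32.671 × 1.3 = 339.78 kPa; surcharge term q·N_q = 21.45 × 20.631 = 442.53 kPa; self-weight term 0.5·γ·B·N_γ·s_γ = 0.5 × 19.5 × 2.4 × 18.6 × 0.8 = 348.19 kPa.
q_ult = 339.78 + 442.53 + 348.19 = 1130.5 kPa.

q_ult ≈ 1130 kPa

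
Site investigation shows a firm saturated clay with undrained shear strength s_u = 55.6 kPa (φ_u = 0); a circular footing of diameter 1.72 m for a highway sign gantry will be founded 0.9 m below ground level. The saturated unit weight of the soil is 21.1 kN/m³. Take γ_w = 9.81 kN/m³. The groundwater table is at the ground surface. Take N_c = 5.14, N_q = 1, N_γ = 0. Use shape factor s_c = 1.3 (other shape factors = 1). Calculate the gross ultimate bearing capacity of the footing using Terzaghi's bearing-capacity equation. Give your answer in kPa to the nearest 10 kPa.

q_ult ≈ 380 kPa

With the water table at the surface the whole profile is submerged: γ' = 21.1 − 9.81 = 11.29 kN/m³, so q = γ'·D_f = 10.161 kPa.
q_ult = c·N_c·s_c + q·N_q
     = 55.6 × 5.14 × 1.3 + 10.161 × 1
     = 371.52 + 10.161 = 381.68 kPa.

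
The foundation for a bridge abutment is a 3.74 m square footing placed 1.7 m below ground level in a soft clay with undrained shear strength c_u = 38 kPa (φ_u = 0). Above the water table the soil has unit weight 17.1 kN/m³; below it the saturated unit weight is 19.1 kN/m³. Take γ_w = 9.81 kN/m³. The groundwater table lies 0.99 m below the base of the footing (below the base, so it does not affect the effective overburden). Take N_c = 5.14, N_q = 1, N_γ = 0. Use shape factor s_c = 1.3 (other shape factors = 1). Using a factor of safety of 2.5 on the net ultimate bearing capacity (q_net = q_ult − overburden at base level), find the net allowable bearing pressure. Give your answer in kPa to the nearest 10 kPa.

q_all(net) ≈ 100 kPa

Effective surcharge at the founding depth q = γ·D_f = 17.1 × 1.7 = 29.07 kPa.
q_ult = c·N_c·s_c + q·N_q
     = 38 × 5.14 × 1.3 + 29.07 × 1
     = 253.92 + 29.07 = 282.99 kPa.
q_net = 282.99 − 29.07 = 253.92 kPa.
q_all(net) = 253.92 / 2.5 = 101.57 kPa.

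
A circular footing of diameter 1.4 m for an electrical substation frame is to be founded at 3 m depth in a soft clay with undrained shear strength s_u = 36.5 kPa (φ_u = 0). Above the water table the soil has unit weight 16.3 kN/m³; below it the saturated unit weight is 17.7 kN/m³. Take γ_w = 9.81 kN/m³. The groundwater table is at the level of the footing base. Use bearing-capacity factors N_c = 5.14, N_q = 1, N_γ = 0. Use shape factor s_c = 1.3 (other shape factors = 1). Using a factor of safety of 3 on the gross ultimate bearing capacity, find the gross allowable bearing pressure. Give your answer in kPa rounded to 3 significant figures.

Overburden at base level: q = 16.3 × 3 = 48.9 kPa.
Cohesion term c·N_c·s_c = 36.5 × 5.14 × 1.3 = 243.89 kPa; surcharge term q·N_q = 48.9 × 1 = 48.9 kPa.
q_ult = 243.89 + 48.9 = 292.79 kPa.
q_all = 292.79 / 3 = 97.598 kPa.

q_all ≈ 97.6 kPa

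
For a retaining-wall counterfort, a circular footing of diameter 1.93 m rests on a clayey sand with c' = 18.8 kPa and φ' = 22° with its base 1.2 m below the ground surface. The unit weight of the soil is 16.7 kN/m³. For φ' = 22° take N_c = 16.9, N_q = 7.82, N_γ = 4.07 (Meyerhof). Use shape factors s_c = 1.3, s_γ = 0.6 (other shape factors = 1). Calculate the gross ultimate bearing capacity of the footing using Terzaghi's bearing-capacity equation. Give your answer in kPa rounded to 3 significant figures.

q = γ·D_f = 16.7 × 1.2 = 20.04 kPa.
c·N_c·s_c = 18.8 × 16.9 × 1.3 = 413.04 kPa
q·N_q = 20.04 × 7.82 = 156.71 kPa
0.5·γ·B·N_γ·s_γ = 0.5 × 16.7 × 1.93 × 4.07 × 0.6 = 39.354 kPa
q_ult = 413.04 + 156.71 + 39.354 = 609.1 kPa.

q_ult ≈ 609 kPa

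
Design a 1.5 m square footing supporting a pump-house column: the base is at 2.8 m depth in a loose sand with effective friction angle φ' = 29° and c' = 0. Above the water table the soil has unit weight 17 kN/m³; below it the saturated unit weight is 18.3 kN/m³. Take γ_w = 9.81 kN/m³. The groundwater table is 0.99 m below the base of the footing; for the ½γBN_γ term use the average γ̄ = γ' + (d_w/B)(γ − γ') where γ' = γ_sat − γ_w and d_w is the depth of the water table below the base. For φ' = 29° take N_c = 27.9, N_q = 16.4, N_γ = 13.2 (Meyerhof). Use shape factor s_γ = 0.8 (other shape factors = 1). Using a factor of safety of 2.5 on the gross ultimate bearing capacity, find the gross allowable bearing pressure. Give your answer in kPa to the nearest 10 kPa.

q = γ·D_f = 17 × 2.8 = 47.6 kPa.
γ' = 8.49 kN/m³; averaging over the depth B below the base, γ̄ = γ' + (d_w/B)(γ − γ') = 14.107 kN/m³.
q·N_q = 47.6 × 16.4 = 780.64 kPa
0.5·γ·B·N_γ·s_γ = 0.5 × 14.107 × 1.5 × 13.2 × 0.8 = 111.72 kPa
q_ult = 780.64 + 111.72 = 892.36 kPa.
q_all = 892.36 / 2.5 = 356.95 kPa.

q_all ≈ 360 kPa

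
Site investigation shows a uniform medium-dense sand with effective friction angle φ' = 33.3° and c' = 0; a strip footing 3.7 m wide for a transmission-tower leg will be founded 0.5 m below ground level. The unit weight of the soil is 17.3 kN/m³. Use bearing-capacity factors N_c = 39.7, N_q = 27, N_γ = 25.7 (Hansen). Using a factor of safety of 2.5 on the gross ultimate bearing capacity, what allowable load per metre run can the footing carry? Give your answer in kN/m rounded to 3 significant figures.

≈ 1560 kN/m

Effective surcharge at the founding depth q = γ·D_f = 17.3 × 0.5 = 8.65 kPa.
q_ult = q·N_q + 0.5·γ·B·N_γ
     = 8.65 × 27 + 0.5 × 17.3 × 3.7 × 25.7
     = 233.55 + 822.53 = 1056.1 kPa.
Gross allowable pressure q_all = 1056.1 / 2.5 = 422.43 kPa.
Allowable wall load = q_all × B = 422.43 × 3.7 = 1563 kN per metre run.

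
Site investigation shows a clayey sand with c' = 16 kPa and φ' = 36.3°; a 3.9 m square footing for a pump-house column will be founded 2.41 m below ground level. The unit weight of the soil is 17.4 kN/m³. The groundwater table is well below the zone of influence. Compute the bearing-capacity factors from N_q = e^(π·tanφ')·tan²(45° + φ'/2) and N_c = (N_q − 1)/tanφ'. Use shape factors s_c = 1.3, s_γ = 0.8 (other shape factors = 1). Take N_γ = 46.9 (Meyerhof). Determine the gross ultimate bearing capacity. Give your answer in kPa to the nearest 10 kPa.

tan36.3° = 0.7346, so N_q = e^(π×0.7346)·tan²(63.15°) = 10.052 × 3.902 = 39.22.
N_c = (39.22 − 1)/tan36.3° = 52.03.
Overburden at base level: q = 17.4 × 2.41 = 41.934 kPa.
Cohesion term c·N_c·s_c = 16 × 52.034 × 1.3 = 1082.3 kPa; surcharge term q·N_q = 41.934 × 39.222 = 1644.8 kPa; self-weight term 0.5·γ·B·N_γ·s_γ = 0.5 × 17.4 × 3.9 × 46.9 × 0.8 = 1273.1 kPa.
q_ult = 1082.3 + 1644.8 + 1273.1 = 4000.1 kPa.

q_ult ≈ 4000 kPa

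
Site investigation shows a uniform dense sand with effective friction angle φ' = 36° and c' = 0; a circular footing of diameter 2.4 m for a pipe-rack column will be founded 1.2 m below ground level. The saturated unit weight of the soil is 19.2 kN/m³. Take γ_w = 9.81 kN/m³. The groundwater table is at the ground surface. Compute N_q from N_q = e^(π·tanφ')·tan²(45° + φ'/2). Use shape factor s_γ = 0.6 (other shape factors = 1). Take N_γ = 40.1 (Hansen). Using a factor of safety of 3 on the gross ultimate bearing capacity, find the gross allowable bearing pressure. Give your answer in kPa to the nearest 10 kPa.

N_q = e^(π·tan36°)·tan²(63°) = 37.75.
Water table at ground surface, so effective unit weight γ' = 19.2 − 9.81 = 9.39 kN/m³ is used throughout; overburden q = 9.39 × 1.2 = 11.268 kPa; the same γ' applies in the ½γBN_γ term.
Surcharge term q·N_q = 11.268 × 37.752 = 425.4 kPa; self-weight term 0.5·γ·B·N_γ·s_γ = 0.5 × 9.39 × 2.4 × 40.1 × 0.6 = 271.11 kPa.
q_ult = 425.4 + 271.11 = 696.5 kPa.
q_all = 696.5 / 3 = 232.17 kPa.

q_all ≈ 230 kPa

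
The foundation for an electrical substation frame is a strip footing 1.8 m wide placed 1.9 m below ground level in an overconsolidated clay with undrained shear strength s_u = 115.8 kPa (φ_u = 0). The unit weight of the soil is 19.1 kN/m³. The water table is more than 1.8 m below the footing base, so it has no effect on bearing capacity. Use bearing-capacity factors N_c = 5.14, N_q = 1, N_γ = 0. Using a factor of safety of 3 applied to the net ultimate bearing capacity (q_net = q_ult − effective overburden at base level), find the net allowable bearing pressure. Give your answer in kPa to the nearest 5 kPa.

Overburden at base level: q = 19.1 × 1.9 = 36.29 kPa.
Cohesion term c·N_c = 115.8 × 5.14 = 595.21 kPa; surcharge term q·N_q = 36.29 × 1 = 36.29 kPa.
q_ult = 595.21 + 36.29 = 631.5 kPa.
Net ultimate: q_net = 631.5 − 36.29 = 595.21 kPa.
q_all(net) = 595.21 / 3 = 198.4 kPa.

q_all(net) ≈ 200 kPa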